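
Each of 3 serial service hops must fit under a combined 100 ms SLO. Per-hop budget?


Formula: per_stage = total_budget / stages
per_stage = 100 / 3
per_stage = 33.33 ms

33.33 ms


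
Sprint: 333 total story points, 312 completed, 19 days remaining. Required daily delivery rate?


Formula: Required rate = Remaining points / Days left
Remaining = 333 - 312 = 21 points
Required rate = 21 / 19 = 1.11 points/day

1.11 points/day


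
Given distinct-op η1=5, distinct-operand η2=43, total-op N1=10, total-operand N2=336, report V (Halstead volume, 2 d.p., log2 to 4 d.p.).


Formula: V = N * log2(η), where N = N1 + N2 and η = η1 + η2
η = 5 + 43 = 48
N = 10 + 336 = 346
log2(48) ≈ 5.5850
V = 346 * 5.5850 = 1932.41

1932.41


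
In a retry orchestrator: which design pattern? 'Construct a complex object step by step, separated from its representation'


This matches the Builder pattern

Builder


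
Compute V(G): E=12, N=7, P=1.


Formula: V(G) = E - N + 2P
V(G) = 12 - 7 + 2*1
V(G) = 5 + 2
V(G) = 7

7


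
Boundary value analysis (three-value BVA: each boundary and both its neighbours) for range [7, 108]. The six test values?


Range: [7, 108]
Boundaries: just below min, min, min+1, max-1, max, just above max
Values: [6, 7, 8, 107, 108, 109]

[6, 7, 8, 107, 108, 109]


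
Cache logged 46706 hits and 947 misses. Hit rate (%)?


Formula: hit rate = hits / (hits + misses) * 100
hit rate = 46706 / (46706 + 947) * 100
hit rate = 46706 / 47653 * 100
hit rate = 98.01%

98.01%


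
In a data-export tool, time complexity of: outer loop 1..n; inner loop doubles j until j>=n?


Reasoning: linear outer times logarithmic inner
Complexity: O(n log n)

O(n log n)


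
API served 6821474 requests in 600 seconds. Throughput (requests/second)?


Formula: throughput = requests / seconds
throughput = 6821474 / 600
throughput = 11369.12 requests/second

11369.12 requests/second


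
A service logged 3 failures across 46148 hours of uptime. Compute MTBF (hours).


Formula: MTBF = Total operating time / Number of failures
MTBF = 46148 / 3
MTBF = 15382.67 hours

15382.67 hours


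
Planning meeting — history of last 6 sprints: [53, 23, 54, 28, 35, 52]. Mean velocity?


Formula: Avg velocity = Total points / Number of sprints
Points: [53, 23, 54, 28, 35, 52]
Sum = 53 + 23 + 54 + 28 + 35 + 52 = 245
Avg velocity = 245 / 6 = 40.83 points/sprint

40.83 points/sprint


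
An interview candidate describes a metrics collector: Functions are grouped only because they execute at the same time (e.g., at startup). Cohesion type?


Reasoning: Related by timing only
Type: Temporal cohesion

Temporal cohesion


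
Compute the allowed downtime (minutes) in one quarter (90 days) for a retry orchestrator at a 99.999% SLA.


Formula: allowed downtime = period * (100 - SLA) / 100
Period (quarter (90 days)) = 129600 minutes
Unavailability fraction = (100 - 99.999) / 100
Allowed downtime = 129600 * (100 - 99.999) / 100
Allowed downtime = 1.296 minutes

1.296 minutes


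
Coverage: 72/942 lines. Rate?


Coverage = covered / total * 100
Coverage = 72 / 942 * 100
Coverage = 7.64%

7.64%


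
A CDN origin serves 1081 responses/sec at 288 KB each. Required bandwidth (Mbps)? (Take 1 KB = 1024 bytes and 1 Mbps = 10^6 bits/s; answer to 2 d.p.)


Formula: Mbps = payload_bytes * RPS * 8 / 1e6
Payload per request = 288 KB = 288 * 1024 = 294912 bytes
Total bytes/sec = 294912 * 1081 = 318799872
Total bits/sec = 318799872 * 8 = 2550398976
Mbps = 2550398976 / 1e6 = 2550.4

2550.4 Mbps


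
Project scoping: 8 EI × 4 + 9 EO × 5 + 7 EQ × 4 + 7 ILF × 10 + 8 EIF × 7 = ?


UFP = EI*4 + EO*5 + EQ*4 + ILF*10 + EIF*7
UFP = 8*4 + 9*5 + 7*4 + 7*10 + 8*7
UFP = 32 + 45 + 28 + 70 + 56
UFP = 231

231


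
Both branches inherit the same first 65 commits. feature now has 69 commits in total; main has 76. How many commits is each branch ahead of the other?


Common ancestor: commit #65
feature commits after divergence: 69 - 65 = 4
main commits after divergence: 76 - 65 = 11
feature is 4 commits ahead of main
main is 11 commits ahead of feature

feature ahead: 4, main ahead: 11


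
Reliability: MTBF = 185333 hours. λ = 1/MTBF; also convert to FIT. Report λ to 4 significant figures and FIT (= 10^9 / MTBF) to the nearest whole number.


Formula: λ = 1 / MTBF; FIT = λ × 1e9 = 1e9 / MTBF
λ = 1 / 185333 ≈ 5.396e-06 failures/hour
FIT = 1e9 / 185333 ≈ 5396 failures per 1e9 hours (nearest whole number)

λ = 5.396e-06 /h, FIT = 5396


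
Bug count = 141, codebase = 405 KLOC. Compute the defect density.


Defect density = defects / KLOC
Defect density = 141 / 405
Defect density = 0.348 defects/KLOC

0.348 defects/KLOC


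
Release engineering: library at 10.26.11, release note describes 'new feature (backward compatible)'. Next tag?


Current: 10.26.11
Change category: 'new feature (backward compatible)' → minor bump
SemVer rule: minor bump → increment MINOR, reset PATCH to 0 (MAJOR unchanged)
New: 10.27.0

10.27.0


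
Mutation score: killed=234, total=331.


Mutation score = killed / total * 100
Mutation score = 234 / 331 * 100
Mutation score = 70.69%

70.69%


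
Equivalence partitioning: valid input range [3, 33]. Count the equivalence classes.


Valid range: [3, 33]
Class 1: x < 3 — invalid
Class 2: 3 ≤ x ≤ 33 — valid
Class 3: x > 33 — invalid
Total equivalence classes: 3

3 equivalence classes


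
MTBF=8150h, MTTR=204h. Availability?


Availability = MTBF / (MTBF + MTTR)
Availability = 8150 / (8150 + 204)
Availability = 8150 / 8354
Availability = 97.5581%

97.5581%


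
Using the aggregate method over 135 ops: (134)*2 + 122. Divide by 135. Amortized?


Formula: Amortized cost = Total cost / Operations
Total cost = (134 * 2) + (1 * 122)
Total cost = 268 + 122 = 390
Amortized = 390 / 135 = 2.8889

2.8889


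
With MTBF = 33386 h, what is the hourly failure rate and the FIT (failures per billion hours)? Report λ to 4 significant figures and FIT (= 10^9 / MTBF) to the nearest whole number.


Formula: λ = 1 / MTBF; FIT = λ × 1e9 = 1e9 / MTBF
λ = 1 / 33386 ≈ 2.995e-05 failures/hour
FIT = 1e9 / 33386 ≈ 29953 failures per 1e9 hours (nearest whole number)

λ = 2.995e-05 /h, FIT = 29953


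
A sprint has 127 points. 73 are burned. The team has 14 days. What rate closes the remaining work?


Formula: Required rate = Remaining points / Days left
Remaining = 127 - 73 = 54 points
Required rate = 54 / 14 = 3.86 points/day

3.86 points/day


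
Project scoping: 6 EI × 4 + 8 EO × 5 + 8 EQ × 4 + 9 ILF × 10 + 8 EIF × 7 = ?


UFP = EI*4 + EO*5 + EQ*4 + ILF*10 + EIF*7
UFP = 6*4 + 8*5 + 8*4 + 9*10 + 8*7
UFP = 24 + 40 + 32 + 90 + 56
UFP = 242

242


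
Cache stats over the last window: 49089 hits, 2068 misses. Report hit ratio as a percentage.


Formula: hit rate = hits / (hits + misses) * 100
hit rate = 49089 / (49089 + 2068) * 100
hit rate = 49089 / 51157 * 100
hit rate = 95.96%

95.96%


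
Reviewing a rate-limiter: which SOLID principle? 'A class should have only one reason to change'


This describes the Single Responsibility Principle (SRP)

Single Responsibility Principle (SRP)


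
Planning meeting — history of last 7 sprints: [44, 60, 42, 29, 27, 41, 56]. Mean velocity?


Formula: Avg velocity = Total points / Number of sprints
Points: [44, 60, 42, 29, 27, 41, 56]
Sum = 44 + 60 + 42 + 29 + 27 + 41 + 56 = 299
Avg velocity = 299 / 7 = 42.71 points/sprint

42.71 points/sprint


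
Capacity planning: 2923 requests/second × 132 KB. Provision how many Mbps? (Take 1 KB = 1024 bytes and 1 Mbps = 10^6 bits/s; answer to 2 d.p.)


Formula: Mbps = payload_bytes * RPS * 8 / 1e6
Payload per request = 132 KB = 132 * 1024 = 135168 bytes
Total bytes/sec = 135168 * 2923 = 395096064
Total bits/sec = 395096064 * 8 = 3160768512
Mbps = 3160768512 / 1e6 = 3160.77

3160.77 Mbps


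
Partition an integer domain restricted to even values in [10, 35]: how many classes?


Constraint: even integers in [10, 35]
Class 1: x < 10 — out-of-range invalid
Class 2: x in [10,35] but odd — wrong type invalid
Class 3: x in [10,35] and even — valid
Class 4: x > 35 — out-of-range invalid
Total equivalence classes: 4

4 equivalence classes


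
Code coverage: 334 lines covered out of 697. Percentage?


Coverage = covered / total * 100
Coverage = 334 / 697 * 100
Coverage = 47.92%

47.92%


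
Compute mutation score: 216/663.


Mutation score = killed / total * 100
Mutation score = 216 / 663 * 100
Mutation score = 32.58%

32.58%


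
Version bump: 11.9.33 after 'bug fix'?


Current: 11.9.33
Change category: 'bug fix' → patch bump
SemVer rule: patch bump → increment PATCH (MAJOR and MINOR unchanged)
New: 11.9.34

11.9.34


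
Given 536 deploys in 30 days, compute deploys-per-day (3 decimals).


Formula: deployments per day = releases / days
= 536 / 30
= 17.867 deploys/day
(equivalently, 125.07 deploys/week)

17.867 deploys/day


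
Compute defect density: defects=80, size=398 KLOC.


Defect density = defects / KLOC
Defect density = 80 / 398
Defect density = 0.201 defects/KLOC

0.201 defects/KLOC


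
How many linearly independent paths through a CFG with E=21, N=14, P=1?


Formula: V(G) = E - N + 2P
V(G) = 21 - 14 + 2*1
V(G) = 7 + 2
V(G) = 9

9


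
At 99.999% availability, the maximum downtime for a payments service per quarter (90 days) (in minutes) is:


Formula: allowed downtime = period * (100 - SLA) / 100
Period (quarter (90 days)) = 129600 minutes
Unavailability fraction = (100 - 99.999) / 100
Allowed downtime = 129600 * (100 - 99.999) / 100
Allowed downtime = 1.296 minutes

1.296 minutes


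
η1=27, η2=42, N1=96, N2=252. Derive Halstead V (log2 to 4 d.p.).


Formula: V = N * log2(η), where N = N1 + N2 and η = η1 + η2
η = 27 + 42 = 69
N = 96 + 252 = 348
log2(69) ≈ 6.1085
V = 348 * 6.1085 = 2125.76

2125.76


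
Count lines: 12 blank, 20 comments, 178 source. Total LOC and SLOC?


Total LOC = blank + comment + code
Total LOC = 12 + 20 + 178 = 210
SLOC (source only) = code = 178

Total LOC: 210, SLOC: 178


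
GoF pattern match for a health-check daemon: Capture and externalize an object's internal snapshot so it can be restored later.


This matches the Memento pattern

Memento


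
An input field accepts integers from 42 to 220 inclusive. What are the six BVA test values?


Range: [42, 220]
Boundaries: just below min, min, min+1, max-1, max, just above max
Values: [41, 42, 43, 219, 220, 221]

[41, 42, 43, 219, 220, 221]


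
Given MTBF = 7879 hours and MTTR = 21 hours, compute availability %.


Availability = MTBF / (MTBF + MTTR)
Availability = 7879 / (7879 + 21)
Availability = 7879 / 7900
Availability = 99.7342%

99.7342%


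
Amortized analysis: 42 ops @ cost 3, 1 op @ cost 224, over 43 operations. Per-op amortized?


Formula: Amortized cost = Total cost / Operations
Total cost = (42 * 3) + (1 * 224)
Total cost = 126 + 224 = 350
Amortized = 350 / 43 = 8.1395

8.1395


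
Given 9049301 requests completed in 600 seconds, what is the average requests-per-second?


Formula: throughput = requests / seconds
throughput = 9049301 / 600
throughput = 15082.17 requests/second

15082.17 requests/second


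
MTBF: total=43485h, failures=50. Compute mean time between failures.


Formula: MTBF = Total operating time / Number of failures
MTBF = 43485 / 50
MTBF = 869.7 hours

869.7 hours


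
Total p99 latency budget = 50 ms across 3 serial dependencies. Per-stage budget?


Formula: per_stage = total_budget / stages
per_stage = 50 / 3
per_stage = 16.67 ms

16.67 ms


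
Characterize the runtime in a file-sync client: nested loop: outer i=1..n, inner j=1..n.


Reasoning: n iterations times n iterations
Complexity: O(n^2)

O(n^2)


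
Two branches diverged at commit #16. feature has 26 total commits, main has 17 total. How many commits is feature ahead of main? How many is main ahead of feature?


Common ancestor: commit #16
feature commits after divergence: 26 - 16 = 10
main commits after divergence: 17 - 16 = 1
feature is 10 commits ahead of main
main is 1 commits ahead of feature

feature ahead: 10, main ahead: 1


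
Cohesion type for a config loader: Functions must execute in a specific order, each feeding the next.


Reasoning: Output of one is input to next
Type: Sequential cohesion

Sequential cohesion


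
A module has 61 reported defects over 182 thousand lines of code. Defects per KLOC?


Defect density = defects / KLOC
Defect density = 61 / 182
Defect density = 0.335 defects/KLOC

0.335 defects/KLOC


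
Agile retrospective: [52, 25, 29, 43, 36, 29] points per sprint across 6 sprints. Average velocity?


Formula: Avg velocity = Total points / Number of sprints
Points: [52, 25, 29, 43, 36, 29]
Sum = 52 + 25 + 29 + 43 + 36 + 29 = 214
Avg velocity = 214 / 6 = 35.67 points/sprint

35.67 points/sprint


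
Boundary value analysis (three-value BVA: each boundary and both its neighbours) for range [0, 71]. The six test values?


Range: [0, 71]
Boundaries: just below min, min, min+1, max-1, max, just above max
Values: [-1, 0, 1, 70, 71, 72]

[-1, 0, 1, 70, 71, 72]


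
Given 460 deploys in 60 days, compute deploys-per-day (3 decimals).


Formula: deployments per day = releases / days
= 460 / 60
= 7.667 deploys/day
(equivalently, 53.67 deploys/week)

7.667 deploys/day


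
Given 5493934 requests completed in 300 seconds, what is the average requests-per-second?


Formula: throughput = requests / seconds
throughput = 5493934 / 300
throughput = 18313.11 requests/second

18313.11 requests/second


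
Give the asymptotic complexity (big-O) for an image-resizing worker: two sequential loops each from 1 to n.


Reasoning: sequential dominates: O(n) + O(n) = O(n)
Complexity: O(n)

O(n)


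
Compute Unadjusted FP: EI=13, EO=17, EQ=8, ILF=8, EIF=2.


UFP = EI*4 + EO*5 + EQ*4 + ILF*10 + EIF*7
UFP = 13*4 + 17*5 + 8*4 + 8*10 + 2*7
UFP = 52 + 85 + 32 + 80 + 14
UFP = 263

263


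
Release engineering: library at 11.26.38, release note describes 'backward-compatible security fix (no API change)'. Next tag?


Current: 11.26.38
Change category: 'backward-compatible security fix (no API change)' → patch bump
SemVer rule: patch bump → increment PATCH (MAJOR and MINOR unchanged)
New: 11.26.39

11.26.39


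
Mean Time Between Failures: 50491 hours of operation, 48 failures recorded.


Formula: MTBF = Total operating time / Number of failures
MTBF = 50491 / 48
MTBF = 1051.9 hours

1051.9 hours


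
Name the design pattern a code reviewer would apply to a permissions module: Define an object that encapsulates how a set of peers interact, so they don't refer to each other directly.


This matches the Mediator pattern

Mediator


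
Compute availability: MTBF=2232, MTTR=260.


Availability = MTBF / (MTBF + MTTR)
Availability = 2232 / (2232 + 260)
Availability = 2232 / 2492
Availability = 89.5666%

89.5666%


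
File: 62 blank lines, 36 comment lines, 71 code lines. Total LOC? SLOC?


Total LOC = blank + comment + code
Total LOC = 62 + 36 + 71 = 169
SLOC (source only) = code = 71

Total LOC: 169, SLOC: 71


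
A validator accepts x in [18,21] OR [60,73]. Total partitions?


Valid ranges: [18,21] and [60,73]
Class 1: x < 18 — invalid
Class 2: 18 ≤ x ≤ 21 — valid
Class 3: 21 < x < 60 — invalid (gap between ranges)
Class 4: 60 ≤ x ≤ 73 — valid
Class 5: x > 73 — invalid
Total equivalence classes: 5

5 equivalence classes


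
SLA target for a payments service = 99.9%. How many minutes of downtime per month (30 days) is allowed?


Formula: allowed downtime = period * (100 - SLA) / 100
Period (month (30 days)) = 43200 minutes
Unavailability fraction = (100 - 99.9) / 100
Allowed downtime = 43200 * (100 - 99.9) / 100
Allowed downtime = 43.2 minutes

43.2 minutes


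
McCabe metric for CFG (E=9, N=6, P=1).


Formula: V(G) = E - N + 2P
V(G) = 9 - 6 + 2*1
V(G) = 3 + 2
V(G) = 5

5


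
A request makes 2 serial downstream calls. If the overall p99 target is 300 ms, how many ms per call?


Formula: per_stage = total_budget / stages
per_stage = 300 / 2
per_stage = 150.0 ms

150.0 ms


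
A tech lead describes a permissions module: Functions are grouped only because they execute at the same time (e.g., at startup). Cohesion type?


Reasoning: Related by timing only
Type: Temporal cohesion

Temporal cohesion


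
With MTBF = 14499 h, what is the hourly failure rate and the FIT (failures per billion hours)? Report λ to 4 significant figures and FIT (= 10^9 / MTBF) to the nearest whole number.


Formula: λ = 1 / MTBF; FIT = λ × 1e9 = 1e9 / MTBF
λ = 1 / 14499 ≈ 6.897e-05 failures/hour
FIT = 1e9 / 14499 ≈ 68970 failures per 1e9 hours (nearest whole number)

λ = 6.897e-05 /h, FIT = 68970


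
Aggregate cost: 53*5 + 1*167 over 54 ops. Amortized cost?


Formula: Amortized cost = Total cost / Operations
Total cost = (53 * 5) + (1 * 167)
Total cost = 265 + 167 = 432
Amortized = 432 / 54 = 8.0

8.0


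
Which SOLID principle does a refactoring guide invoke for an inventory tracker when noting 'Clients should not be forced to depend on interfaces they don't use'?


This describes the Interface Segregation Principle (ISP)

Interface Segregation Principle (ISP)


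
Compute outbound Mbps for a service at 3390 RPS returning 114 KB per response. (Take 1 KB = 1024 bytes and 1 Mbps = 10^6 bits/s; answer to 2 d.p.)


Formula: Mbps = payload_bytes * RPS * 8 / 1e6
Payload per request = 114 KB = 114 * 1024 = 116736 bytes
Total bytes/sec = 116736 * 3390 = 395735040
Total bits/sec = 395735040 * 8 = 3165880320
Mbps = 3165880320 / 1e6 = 3165.88

3165.88 Mbps


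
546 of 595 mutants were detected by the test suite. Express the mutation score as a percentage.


Mutation score = killed / total * 100
Mutation score = 546 / 595 * 100
Mutation score = 91.76%

91.76%


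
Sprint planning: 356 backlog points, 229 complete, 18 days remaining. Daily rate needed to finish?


Formula: Required rate = Remaining points / Days left
Remaining = 356 - 229 = 127 points
Required rate = 127 / 18 = 7.06 points/day

7.06 points/day


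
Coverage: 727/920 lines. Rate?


Coverage = covered / total * 100
Coverage = 727 / 920 * 100
Coverage = 79.02%

79.02%


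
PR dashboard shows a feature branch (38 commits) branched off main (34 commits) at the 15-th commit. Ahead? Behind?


Common ancestor: commit #15
feature commits after divergence: 38 - 15 = 23
main commits after divergence: 34 - 15 = 19
feature is 23 commits ahead of main
main is 19 commits ahead of feature

feature ahead: 23, main ahead: 19


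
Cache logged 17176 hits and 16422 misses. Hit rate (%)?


Formula: hit rate = hits / (hits + misses) * 100
hit rate = 17176 / (17176 + 16422) * 100
hit rate = 17176 / 33598 * 100
hit rate = 51.12%

51.12%


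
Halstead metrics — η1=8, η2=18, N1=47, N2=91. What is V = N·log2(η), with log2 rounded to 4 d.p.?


Formula: V = N * log2(η), where N = N1 + N2 and η = η1 + η2
η = 8 + 18 = 26
N = 47 + 91 = 138
log2(26) ≈ 4.7004
V = 138 * 4.7004 = 648.66

648.66


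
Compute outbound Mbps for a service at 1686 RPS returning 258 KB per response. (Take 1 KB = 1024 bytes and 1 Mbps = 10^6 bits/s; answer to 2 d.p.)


Formula: Mbps = payload_bytes * RPS * 8 / 1e6
Payload per request = 258 KB = 258 * 1024 = 264192 bytes
Total bytes/sec = 264192 * 1686 = 445427712
Total bits/sec = 445427712 * 8 = 3563421696
Mbps = 3563421696 / 1e6 = 3563.42

3563.42 Mbps


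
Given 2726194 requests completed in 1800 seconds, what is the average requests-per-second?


Formula: throughput = requests / seconds
throughput = 2726194 / 1800
throughput = 1514.55 requests/second

1514.55 requests/second


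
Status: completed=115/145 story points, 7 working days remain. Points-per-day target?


Formula: Required rate = Remaining points / Days left
Remaining = 145 - 115 = 30 points
Required rate = 30 / 7 = 4.29 points/day

4.29 points/day


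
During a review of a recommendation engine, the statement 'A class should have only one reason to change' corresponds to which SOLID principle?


This describes the Single Responsibility Principle (SRP)

Single Responsibility Principle (SRP)


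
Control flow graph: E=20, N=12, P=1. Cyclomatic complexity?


Formula: V(G) = E - N + 2P
V(G) = 20 - 12 + 2*1
V(G) = 8 + 2
V(G) = 10

10


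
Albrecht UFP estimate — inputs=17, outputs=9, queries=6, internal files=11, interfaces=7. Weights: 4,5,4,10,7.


UFP = EI*4 + EO*5 + EQ*4 + ILF*10 + EIF*7
UFP = 17*4 + 9*5 + 6*4 + 11*10 + 7*7
UFP = 68 + 45 + 24 + 110 + 49
UFP = 296

296


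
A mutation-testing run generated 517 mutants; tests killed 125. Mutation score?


Mutation score = killed / total * 100
Mutation score = 125 / 517 * 100
Mutation score = 24.18%

24.18%


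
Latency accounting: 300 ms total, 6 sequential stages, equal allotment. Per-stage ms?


Formula: per_stage = total_budget / stages
per_stage = 300 / 6
per_stage = 50.0 ms

50.0 ms


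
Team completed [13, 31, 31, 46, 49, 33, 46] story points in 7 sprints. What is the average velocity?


Formula: Avg velocity = Total points / Number of sprints
Points: [13, 31, 31, 46, 49, 33, 46]
Sum = 13 + 31 + 31 + 46 + 49 + 33 + 46 = 249
Avg velocity = 249 / 7 = 35.57 points/sprint

35.57 points/sprint


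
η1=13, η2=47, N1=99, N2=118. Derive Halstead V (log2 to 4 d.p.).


Formula: V = N * log2(η), where N = N1 + N2 and η = η1 + η2
η = 13 + 47 = 60
N = 99 + 118 = 217
log2(60) ≈ 5.9069
V = 217 * 5.9069 = 1281.80

1281.80


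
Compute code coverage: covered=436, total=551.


Coverage = covered / total * 100
Coverage = 436 / 551 * 100
Coverage = 79.13%

79.13%


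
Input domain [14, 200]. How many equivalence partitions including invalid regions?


Valid range: [14, 200]
Class 1: x < 14 — invalid
Class 2: 14 ≤ x ≤ 200 — valid
Class 3: x > 200 — invalid
Total equivalence classes: 3

3 equivalence classes


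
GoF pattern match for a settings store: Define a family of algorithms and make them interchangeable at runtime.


This matches the Strategy pattern

Strategy


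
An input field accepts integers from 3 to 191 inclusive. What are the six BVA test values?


Range: [3, 191]
Boundaries: just below min, min, min+1, max-1, max, just above max
Values: [2, 3, 4, 190, 191, 192]

[2, 3, 4, 190, 191, 192]


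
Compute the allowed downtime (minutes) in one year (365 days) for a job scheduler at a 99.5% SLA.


Formula: allowed downtime = period * (100 - SLA) / 100
Period (year (365 days)) = 525600 minutes
Unavailability fraction = (100 - 99.5) / 100
Allowed downtime = 525600 * (100 - 99.5) / 100
Allowed downtime = 2628.0 minutes

2628.0 minutes


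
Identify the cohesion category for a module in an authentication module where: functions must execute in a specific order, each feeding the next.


Reasoning: Output of one is input to next
Type: Sequential cohesion

Sequential cohesion


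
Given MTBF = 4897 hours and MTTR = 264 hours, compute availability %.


Availability = MTBF / (MTBF + MTTR)
Availability = 4897 / (4897 + 264)
Availability = 4897 / 5161
Availability = 94.8847%

94.8847%


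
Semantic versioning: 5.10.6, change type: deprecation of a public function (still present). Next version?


Current: 5.10.6
Change category: 'deprecation of a public function (still present)' → minor bump
SemVer rule: minor bump → increment MINOR, reset PATCH to 0 (MAJOR unchanged)
New: 5.11.0

5.11.0


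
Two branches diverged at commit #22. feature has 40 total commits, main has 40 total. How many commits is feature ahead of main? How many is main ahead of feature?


Common ancestor: commit #22
feature commits after divergence: 40 - 22 = 18
main commits after divergence: 40 - 22 = 18
feature is 18 commits ahead of main
main is 18 commits ahead of feature

feature ahead: 18, main ahead: 18


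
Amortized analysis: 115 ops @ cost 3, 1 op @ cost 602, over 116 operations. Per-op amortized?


Formula: Amortized cost = Total cost / Operations
Total cost = (115 * 3) + (1 * 602)
Total cost = 345 + 602 = 947
Amortized = 947 / 116 = 8.1638

8.1638


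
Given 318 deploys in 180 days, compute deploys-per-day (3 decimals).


Formula: deployments per day = releases / days
= 318 / 180
= 1.767 deploys/day
(equivalently, 12.37 deploys/week)

1.767 deploys/day


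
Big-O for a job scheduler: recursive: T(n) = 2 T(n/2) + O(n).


Reasoning: master theorem case 2 (merge-sort recurrence)
Complexity: O(n log n)

O(n log n)


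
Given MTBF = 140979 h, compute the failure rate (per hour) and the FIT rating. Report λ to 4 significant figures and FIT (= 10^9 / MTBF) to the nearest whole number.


Formula: λ = 1 / MTBF; FIT = λ × 1e9 = 1e9 / MTBF
λ = 1 / 140979 ≈ 7.093e-06 failures/hour
FIT = 1e9 / 140979 ≈ 7093 failures per 1e9 hours (nearest whole number)

λ = 7.093e-06 /h, FIT = 7093


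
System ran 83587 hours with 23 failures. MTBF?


Formula: MTBF = Total operating time / Number of failures
MTBF = 83587 / 23
MTBF = 3634.22 hours

3634.22 hours


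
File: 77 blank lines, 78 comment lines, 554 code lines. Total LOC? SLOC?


Total LOC = blank + comment + code
Total LOC = 77 + 78 + 554 = 709
SLOC (source only) = code = 554

Total LOC: 709, SLOC: 554


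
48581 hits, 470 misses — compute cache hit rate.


Formula: hit rate = hits / (hits + misses) * 100
hit rate = 48581 / (48581 + 470) * 100
hit rate = 48581 / 49051 * 100
hit rate = 99.04%

99.04%


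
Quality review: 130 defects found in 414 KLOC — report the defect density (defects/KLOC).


Defect density = defects / KLOC
Defect density = 130 / 414
Defect density = 0.314 defects/KLOC

0.314 defects/KLOC


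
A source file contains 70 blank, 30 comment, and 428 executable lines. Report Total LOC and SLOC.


Total LOC = blank + comment + code
Total LOC = 70 + 30 + 428 = 528
SLOC (source only) = code = 428

Total LOC: 528, SLOC: 428


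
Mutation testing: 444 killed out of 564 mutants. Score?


Mutation score = killed / total * 100
Mutation score = 444 / 564 * 100
Mutation score = 78.72%

78.72%


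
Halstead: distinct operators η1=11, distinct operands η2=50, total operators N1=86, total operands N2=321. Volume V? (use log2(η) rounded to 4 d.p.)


Formula: V = N * log2(η), where N = N1 + N2 and η = η1 + η2
η = 11 + 50 = 61
N = 86 + 321 = 407
log2(61) ≈ 5.9307
V = 407 * 5.9307 = 2413.79

2413.79


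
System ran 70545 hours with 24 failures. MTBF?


Formula: MTBF = Total operating time / Number of failures
MTBF = 70545 / 24
MTBF = 2939.38 hours

2939.38 hours


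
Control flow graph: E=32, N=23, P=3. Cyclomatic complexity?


Formula: V(G) = E - N + 2P
V(G) = 32 - 23 + 2*3
V(G) = 9 + 6
V(G) = 15

15


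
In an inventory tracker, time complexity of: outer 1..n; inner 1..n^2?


Reasoning: n times n^2
Complexity: O(n^3)

O(n^3)


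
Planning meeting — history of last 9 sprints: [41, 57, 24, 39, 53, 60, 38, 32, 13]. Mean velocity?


Formula: Avg velocity = Total points / Number of sprints
Points: [41, 57, 24, 39, 53, 60, 38, 32, 13]
Sum = 41 + 57 + 24 + 39 + 53 + 60 + 38 + 32 + 13 = 357
Avg velocity = 357 / 9 = 39.67 points/sprint

39.67 points/sprint


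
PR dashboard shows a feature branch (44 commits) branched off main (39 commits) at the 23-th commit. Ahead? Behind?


Common ancestor: commit #23
feature commits after divergence: 44 - 23 = 21
main commits after divergence: 39 - 23 = 16
feature is 21 commits ahead of main
main is 16 commits ahead of feature

feature ahead: 21, main ahead: 16


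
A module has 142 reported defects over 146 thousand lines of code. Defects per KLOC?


Defect density = defects / KLOC
Defect density = 142 / 146
Defect density = 0.973 defects/KLOC

0.973 defects/KLOC


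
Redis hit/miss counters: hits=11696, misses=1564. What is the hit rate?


Formula: hit rate = hits / (hits + misses) * 100
hit rate = 11696 / (11696 + 1564) * 100
hit rate = 11696 / 13260 * 100
hit rate = 88.21%

88.21%


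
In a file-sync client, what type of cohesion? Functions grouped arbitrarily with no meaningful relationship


Reasoning: Worst: random grouping
Type: Coincidental cohesion

Coincidental cohesion


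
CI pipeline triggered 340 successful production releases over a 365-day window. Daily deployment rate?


Formula: deployments per day = releases / days
= 340 / 365
= 0.932 deploys/day
(equivalently, 6.52 deploys/week)

0.932 deploys/day


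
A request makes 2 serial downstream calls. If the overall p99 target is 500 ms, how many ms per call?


Formula: per_stage = total_budget / stages
per_stage = 500 / 2
per_stage = 250.0 ms

250.0 ms


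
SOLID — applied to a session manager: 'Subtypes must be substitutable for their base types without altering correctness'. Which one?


This describes the Liskov Substitution Principle (LSP)

Liskov Substitution Principle (LSP)


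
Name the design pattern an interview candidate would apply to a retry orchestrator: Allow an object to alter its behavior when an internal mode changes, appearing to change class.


This matches the State pattern

State


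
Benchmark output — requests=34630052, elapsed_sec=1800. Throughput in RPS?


Formula: throughput = requests / seconds
throughput = 34630052 / 1800
throughput = 19238.92 requests/second

19238.92 requests/second


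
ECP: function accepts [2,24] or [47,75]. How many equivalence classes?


Valid ranges: [2,24] and [47,75]
Class 1: x < 2 — invalid
Class 2: 2 ≤ x ≤ 24 — valid
Class 3: 24 < x < 47 — invalid (gap between ranges)
Class 4: 47 ≤ x ≤ 75 — valid
Class 5: x > 75 — invalid
Total equivalence classes: 5

5 equivalence classes


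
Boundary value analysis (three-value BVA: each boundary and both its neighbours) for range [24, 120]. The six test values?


Range: [24, 120]
Boundaries: just below min, min, min+1, max-1, max, just above max
Values: [23, 24, 25, 119, 120, 121]

[23, 24, 25, 119, 120, 121]


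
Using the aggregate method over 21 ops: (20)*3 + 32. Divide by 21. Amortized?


Formula: Amortized cost = Total cost / Operations
Total cost = (20 * 3) + (1 * 32)
Total cost = 60 + 32 = 92
Amortized = 92 / 21 = 4.381

4.381


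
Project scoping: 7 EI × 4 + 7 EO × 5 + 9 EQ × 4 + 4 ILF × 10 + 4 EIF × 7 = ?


UFP = EI*4 + EO*5 + EQ*4 + ILF*10 + EIF*7
UFP = 7*4 + 7*5 + 9*4 + 4*10 + 4*7
UFP = 28 + 35 + 36 + 40 + 28
UFP = 167

167


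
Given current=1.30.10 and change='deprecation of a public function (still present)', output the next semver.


Current: 1.30.10
Change category: 'deprecation of a public function (still present)' → minor bump
SemVer rule: minor bump → increment MINOR, reset PATCH to 0 (MAJOR unchanged)
New: 1.31.0

1.31.0


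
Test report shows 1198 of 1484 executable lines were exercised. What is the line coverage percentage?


Coverage = covered / total * 100
Coverage = 1198 / 1484 * 100
Coverage = 80.73%

80.73%


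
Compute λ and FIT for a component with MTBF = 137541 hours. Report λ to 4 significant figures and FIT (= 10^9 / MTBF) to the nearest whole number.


Formula: λ = 1 / MTBF; FIT = λ × 1e9 = 1e9 / MTBF
λ = 1 / 137541 ≈ 7.271e-06 failures/hour
FIT = 1e9 / 137541 ≈ 7271 failures per 1e9 hours (nearest whole number)

λ = 7.271e-06 /h, FIT = 7271


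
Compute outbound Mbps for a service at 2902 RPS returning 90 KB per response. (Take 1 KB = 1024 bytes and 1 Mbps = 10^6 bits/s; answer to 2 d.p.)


Formula: Mbps = payload_bytes * RPS * 8 / 1e6
Payload per request = 90 KB = 90 * 1024 = 92160 bytes
Total bytes/sec = 92160 * 2902 = 267448320
Total bits/sec = 267448320 * 8 = 2139586560
Mbps = 2139586560 / 1e6 = 2139.59

2139.59 Mbps


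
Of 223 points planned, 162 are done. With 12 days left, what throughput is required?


Formula: Required rate = Remaining points / Days left
Remaining = 223 - 162 = 61 points
Required rate = 61 / 12 = 5.08 points/day

5.08 points/day


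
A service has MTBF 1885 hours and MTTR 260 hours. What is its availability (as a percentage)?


Availability = MTBF / (MTBF + MTTR)
Availability = 1885 / (1885 + 260)
Availability = 1885 / 2145
Availability = 87.8788%

87.8788%


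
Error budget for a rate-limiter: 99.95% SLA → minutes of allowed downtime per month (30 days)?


Formula: allowed downtime = period * (100 - SLA) / 100
Period (month (30 days)) = 43200 minutes
Unavailability fraction = (100 - 99.95) / 100
Allowed downtime = 43200 * (100 - 99.95) / 100
Allowed downtime = 21.6 minutes

21.6 minutes


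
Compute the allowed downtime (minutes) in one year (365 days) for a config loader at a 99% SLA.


Formula: allowed downtime = period * (100 - SLA) / 100
Period (year (365 days)) = 525600 minutes
Unavailability fraction = (100 - 99.0) / 100
Allowed downtime = 525600 * (100 - 99.0) / 100
Allowed downtime = 5256.0 minutes

5256.0 minutes


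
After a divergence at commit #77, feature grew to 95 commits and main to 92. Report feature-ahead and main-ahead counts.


Common ancestor: commit #77
feature commits after divergence: 95 - 77 = 18
main commits after divergence: 92 - 77 = 15
feature is 18 commits ahead of main
main is 15 commits ahead of feature

feature ahead: 18, main ahead: 15


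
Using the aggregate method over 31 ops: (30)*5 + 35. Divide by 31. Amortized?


Formula: Amortized cost = Total cost / Operations
Total cost = (30 * 5) + (1 * 35)
Total cost = 150 + 35 = 185
Amortized = 185 / 31 = 5.9677

5.9677


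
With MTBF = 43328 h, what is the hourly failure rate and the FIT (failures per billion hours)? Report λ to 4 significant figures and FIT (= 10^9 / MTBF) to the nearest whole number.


Formula: λ = 1 / MTBF; FIT = λ × 1e9 = 1e9 / MTBF
λ = 1 / 43328 ≈ 2.308e-05 failures/hour
FIT = 1e9 / 43328 ≈ 23080 failures per 1e9 hours (nearest whole number)

λ = 2.308e-05 /h, FIT = 23080


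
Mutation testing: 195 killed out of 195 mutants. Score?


Mutation score = killed / total * 100
Mutation score = 195 / 195 * 100
Mutation score = 100.0%

100.0%


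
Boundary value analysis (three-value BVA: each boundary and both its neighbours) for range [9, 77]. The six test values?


Range: [9, 77]
Boundaries: just below min, min, min+1, max-1, max, just above max
Values: [8, 9, 10, 76, 77, 78]

[8, 9, 10, 76, 77, 78]


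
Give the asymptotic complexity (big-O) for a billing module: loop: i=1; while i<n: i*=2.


Reasoning: i doubles each step so iterations are log2(n)
Complexity: O(log n)

O(log n)


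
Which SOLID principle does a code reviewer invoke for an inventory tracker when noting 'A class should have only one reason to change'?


This describes the Single Responsibility Principle (SRP)

Single Responsibility Principle (SRP)


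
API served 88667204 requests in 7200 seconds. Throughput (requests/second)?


Formula: throughput = requests / seconds
throughput = 88667204 / 7200
throughput = 12314.89 requests/second

12314.89 requests/second


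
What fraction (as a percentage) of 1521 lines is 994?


Coverage = covered / total * 100
Coverage = 994 / 1521 * 100
Coverage = 65.35%

65.35%


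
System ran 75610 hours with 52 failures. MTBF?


Formula: MTBF = Total operating time / Number of failures
MTBF = 75610 / 52
MTBF = 1454.04 hours

1454.04 hours


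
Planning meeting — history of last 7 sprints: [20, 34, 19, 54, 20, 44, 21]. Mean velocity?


Formula: Avg velocity = Total points / Number of sprints
Points: [20, 34, 19, 54, 20, 44, 21]
Sum = 20 + 34 + 19 + 54 + 20 + 44 + 21 = 212
Avg velocity = 212 / 7 = 30.29 points/sprint

30.29 points/sprint


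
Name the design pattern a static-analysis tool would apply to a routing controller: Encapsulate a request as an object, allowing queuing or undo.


This matches the Command pattern

Command


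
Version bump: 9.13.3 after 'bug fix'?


Current: 9.13.3
Change category: 'bug fix' → patch bump
SemVer rule: patch bump → increment PATCH (MAJOR and MINOR unchanged)
New: 9.13.4

9.13.4


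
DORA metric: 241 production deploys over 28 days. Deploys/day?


Formula: deployments per day = releases / days
= 241 / 28
= 8.607 deploys/day
(equivalently, 60.25 deploys/week)

8.607 deploys/day


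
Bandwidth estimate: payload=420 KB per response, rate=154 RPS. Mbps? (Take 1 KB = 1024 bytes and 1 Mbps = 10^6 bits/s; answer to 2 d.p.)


Formula: Mbps = payload_bytes * RPS * 8 / 1e6
Payload per request = 420 KB = 420 * 1024 = 430080 bytes
Total bytes/sec = 430080 * 154 = 66232320
Total bits/sec = 66232320 * 8 = 529858560
Mbps = 529858560 / 1e6 = 529.86

529.86 Mbps


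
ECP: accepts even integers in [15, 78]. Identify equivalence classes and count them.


Constraint: even integers in [15, 78]
Class 1: x < 15 — out-of-range invalid
Class 2: x in [15,78] but odd — wrong type invalid
Class 3: x in [15,78] and even — valid
Class 4: x > 78 — out-of-range invalid
Total equivalence classes: 4

4 equivalence classes


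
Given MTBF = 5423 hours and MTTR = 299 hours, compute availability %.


Availability = MTBF / (MTBF + MTTR)
Availability = 5423 / (5423 + 299)
Availability = 5423 / 5722
Availability = 94.7746%

94.7746%


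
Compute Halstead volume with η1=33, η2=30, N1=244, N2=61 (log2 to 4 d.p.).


Formula: V = N * log2(η), where N = N1 + N2 and η = η1 + η2
η = 33 + 30 = 63
N = 244 + 61 = 305
log2(63) ≈ 5.9773
V = 305 * 5.9773 = 1823.08

1823.08


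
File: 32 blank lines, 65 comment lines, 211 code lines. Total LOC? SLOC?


Total LOC = blank + comment + code
Total LOC = 32 + 65 + 211 = 308
SLOC (source only) = code = 211

Total LOC: 308, SLOC: 211


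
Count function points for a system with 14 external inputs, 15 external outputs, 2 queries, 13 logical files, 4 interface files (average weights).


UFP = EI*4 + EO*5 + EQ*4 + ILF*10 + EIF*7
UFP = 14*4 + 15*5 + 2*4 + 13*10 + 4*7
UFP = 56 + 75 + 8 + 130 + 28
UFP = 297

297


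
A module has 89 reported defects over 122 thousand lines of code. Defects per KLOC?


Defect density = defects / KLOC
Defect density = 89 / 122
Defect density = 0.73 defects/KLOC

0.73 defects/KLOC


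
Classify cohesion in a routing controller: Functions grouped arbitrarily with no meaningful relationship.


Reasoning: Worst: random grouping
Type: Coincidental cohesion

Coincidental cohesion


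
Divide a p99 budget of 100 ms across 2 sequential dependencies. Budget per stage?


Formula: per_stage = total_budget / stages
per_stage = 100 / 2
per_stage = 50.0 ms

50.0 ms


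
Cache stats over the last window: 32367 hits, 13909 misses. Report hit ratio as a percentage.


Formula: hit rate = hits / (hits + misses) * 100
hit rate = 32367 / (32367 + 13909) * 100
hit rate = 32367 / 46276 * 100
hit rate = 69.94%

69.94%


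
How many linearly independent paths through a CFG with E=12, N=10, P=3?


Formula: V(G) = E - N + 2P
V(G) = 12 - 10 + 2*3
V(G) = 2 + 6
V(G) = 8

8


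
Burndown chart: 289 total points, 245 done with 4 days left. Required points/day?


Formula: Required rate = Remaining points / Days left
Remaining = 289 - 245 = 44 points
Required rate = 44 / 4 = 11.0 points/day

11.0 points/day


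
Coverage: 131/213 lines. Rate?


Coverage = covered / total * 100
Coverage = 131 / 213 * 100
Coverage = 61.5%

61.5%


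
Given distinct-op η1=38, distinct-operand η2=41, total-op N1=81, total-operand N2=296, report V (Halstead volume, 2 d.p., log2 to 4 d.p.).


Formula: V = N * log2(η), where N = N1 + N2 and η = η1 + η2
η = 38 + 41 = 79
N = 81 + 296 = 377
log2(79) ≈ 6.3038
V = 377 * 6.3038 = 2376.53

2376.53
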